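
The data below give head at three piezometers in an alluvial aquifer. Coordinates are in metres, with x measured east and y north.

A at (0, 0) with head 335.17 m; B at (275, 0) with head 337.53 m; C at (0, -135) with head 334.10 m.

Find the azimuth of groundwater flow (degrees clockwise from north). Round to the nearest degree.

∂h/∂x = (337.53 − 335.17) / (275 − 0) = +0.008582
∂h/∂y = (334.10 − 335.17) / (-135 − 0) = +0.007926
Flow direction (−∇h) has components (-0.008582 E, -0.007926 N).
Azimuth = atan2(E, N) = atan2(-0.008582, -0.007926) = 227.3° ≈ 227°.

227°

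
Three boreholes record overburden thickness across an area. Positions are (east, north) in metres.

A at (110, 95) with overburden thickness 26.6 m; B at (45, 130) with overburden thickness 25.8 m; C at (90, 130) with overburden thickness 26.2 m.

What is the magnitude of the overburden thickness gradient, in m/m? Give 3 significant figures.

Taking A as reference: B−A = (-65, 35, -0.8); C−A = (-20, 35, -0.4).
Solve a·Δx + b·Δy = Δd: det = (-65)·35 − (-20)·35 = -1575.
∂d/∂x = [(-0.8)·35 − (-0.4)·35] / -1575 = +0.008889
∂d/∂y = [(-65)·(-0.4) − (-20)·(-0.8)] / -1575 = -0.006349
|∇f| = √(0.008889² + -0.006349²) = 0.01092 m/m

0.0109 m/m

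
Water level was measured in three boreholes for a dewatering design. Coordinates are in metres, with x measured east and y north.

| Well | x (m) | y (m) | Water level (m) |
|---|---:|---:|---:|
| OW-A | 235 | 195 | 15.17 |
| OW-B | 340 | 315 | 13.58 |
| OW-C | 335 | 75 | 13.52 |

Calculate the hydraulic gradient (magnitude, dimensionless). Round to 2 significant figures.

Taking OW-A as reference: OW-B−OW-A = (105, 120, -1.59); OW-C−OW-A = (100, -120, -1.65).
Solve a·Δx + b·Δy = Δh: det = 105·(-120) − 100·120 = -24600.
∂h/∂x = [(-1.59)·(-120) − (-1.65)·120] / -24600 = -0.01580
∂h/∂y = [105·(-1.65) − 100·(-1.59)] / -24600 = +0.0005793
|∇h| = √(-0.01580² + 0.0005793²) = 0.01581

0.016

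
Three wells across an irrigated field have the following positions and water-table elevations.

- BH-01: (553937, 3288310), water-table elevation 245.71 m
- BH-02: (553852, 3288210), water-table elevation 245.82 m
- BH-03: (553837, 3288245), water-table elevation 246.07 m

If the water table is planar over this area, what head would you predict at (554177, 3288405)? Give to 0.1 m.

With h = a·x + b·y + c and BH-01 as origin, the differences give:
  (-85)·a + (-100)·b = +0.11
  (-100)·a + (-65)·b = +0.36
Eliminate b (×(-65) and ×(-100), subtract): -4475·a = 28.850 → a = ∂h/∂x = -0.006447
Back-substitute: b = ∂h/∂y = +0.004380.
h(554177, 3288405) = 245.71 + (-0.006447)·(240) + (+0.004380)·(95) = 245.71 -1.547 +0.416 = 244.579 m.

244.6 m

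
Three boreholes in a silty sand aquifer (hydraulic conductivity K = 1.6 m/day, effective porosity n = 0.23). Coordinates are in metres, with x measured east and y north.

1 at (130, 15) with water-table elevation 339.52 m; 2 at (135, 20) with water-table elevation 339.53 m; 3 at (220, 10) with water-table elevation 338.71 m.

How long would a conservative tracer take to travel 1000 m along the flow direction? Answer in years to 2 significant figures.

29 years

Differences from 1: to 2 (Δx, Δy, Δh) = (5, 5, +0.01); to 3 = (90, -5, -0.81).
Determinant of the coordinate differences = 5·(-5) − 90·5 = -475.
∂h/∂x = [(+0.01)·(-5) − (-0.81)·5] / -475 = -0.008421
∂h/∂y = [5·(-0.81) − 90·(+0.01)] / -475 = +0.01042
|∇h| = √(-0.008421² + 0.01042²) = 0.0134
Seepage velocity v = K·i/n = 1.6 × 0.0134 / 0.23 = 0.09322 m/day.
t = 1000 / 0.09322 = 1.073e+04 days = 29.4 years.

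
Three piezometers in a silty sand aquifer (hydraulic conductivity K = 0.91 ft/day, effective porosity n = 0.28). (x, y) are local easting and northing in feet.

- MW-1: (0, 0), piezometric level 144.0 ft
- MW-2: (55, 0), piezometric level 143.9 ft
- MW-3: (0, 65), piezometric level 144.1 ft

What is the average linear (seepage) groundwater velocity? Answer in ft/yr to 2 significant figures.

∂h/∂x = (143.9 − 144.0) / (55 − 0) = -0.001818
∂h/∂y = (144.1 − 144.0) / (65 − 0) = +0.001538
|∇h| = √(-0.001818² + 0.001538²) = 0.002381
Seepage velocity v = K·i/n = 0.91 × 0.002381 / 0.28 = 0.007738 ft/day = 2.826 ft/yr.

2.8 ft/yr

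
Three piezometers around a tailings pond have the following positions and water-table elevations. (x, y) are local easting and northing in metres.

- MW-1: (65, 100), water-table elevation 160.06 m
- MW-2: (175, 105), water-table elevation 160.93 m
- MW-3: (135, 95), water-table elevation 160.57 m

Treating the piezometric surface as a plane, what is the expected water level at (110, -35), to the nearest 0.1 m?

159.7 m

Taking MW-1 as reference: MW-2−MW-1 = (110, 5, +0.87); MW-3−MW-1 = (70, -5, +0.51).
Solve a·Δx + b·Δy = Δh: det = 110·(-5) − 70·5 = -900.
∂h/∂x = [(+0.87)·(-5) − (+0.51)·5] / -900 = +0.007667
∂h/∂y = [110·(+0.51) − 70·(+0.87)] / -900 = +0.005333
h(110, -35) = 160.06 + (+0.007667)·(45) + (+0.005333)·(-135) = 160.06 +0.345 -0.720 = 159.685 m.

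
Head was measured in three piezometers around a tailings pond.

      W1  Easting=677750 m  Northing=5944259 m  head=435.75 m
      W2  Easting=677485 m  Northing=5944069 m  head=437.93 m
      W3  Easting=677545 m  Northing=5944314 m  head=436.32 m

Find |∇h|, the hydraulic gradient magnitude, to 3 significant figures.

Taking W1 as reference: W2−W1 = (-265, -190, +2.18); W3−W1 = (-205, 55, +0.57).
Determinant of the coordinate differences = (-265)·55 − (-205)·(-190) = -53525.
∂h/∂x = [(+2.18)·55 − (+0.57)·(-190)] / -53525 = -0.004263
∂h/∂y = [(-265)·(+0.57) − (-205)·(+2.18)] / -53525 = -0.005527
|∇h| = √(-0.004263² + -0.005527²) = 0.00698

0.00698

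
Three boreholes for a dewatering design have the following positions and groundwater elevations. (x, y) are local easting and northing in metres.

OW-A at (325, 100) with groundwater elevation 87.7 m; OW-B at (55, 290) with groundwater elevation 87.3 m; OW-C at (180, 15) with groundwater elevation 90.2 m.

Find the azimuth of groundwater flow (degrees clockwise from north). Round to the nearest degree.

031°

Differences from OW-A: to OW-B (Δx, Δy, Δh) = (-270, 190, -0.4); to OW-C = (-145, -85, +2.5).
Solve a·Δx + b·Δy = Δh: det = (-270)·(-85) − (-145)·190 = 50500.
∂h/∂x = [(-0.4)·(-85) − (+2.5)·190] / 50500 = -0.008733
∂h/∂y = [(-270)·(+2.5) − (-145)·(-0.4)] / 50500 = -0.01451
Flow direction (−∇h) has components (+0.008733 E, +0.01451 N).
Azimuth = atan2(E, N) = atan2(+0.008733, +0.01451) = 31.0° ≈ 031°.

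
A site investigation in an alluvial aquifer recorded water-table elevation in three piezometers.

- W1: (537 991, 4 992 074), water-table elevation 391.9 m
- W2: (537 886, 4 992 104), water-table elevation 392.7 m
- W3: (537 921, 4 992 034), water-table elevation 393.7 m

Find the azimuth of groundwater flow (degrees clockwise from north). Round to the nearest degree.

With h = a·x + b·y + c and W1 as origin, the differences give:
  (-105)·a + 30·b = +0.8
  (-70)·a + (-40)·b = +1.8
Eliminate b (×(-40) and ×30, subtract): 6300·a = -86.00 → a = ∂h/∂x = -0.01365
Back-substitute: b = ∂h/∂y = -0.02111.
Flow direction (−∇h) has components (+0.01365 E, +0.02111 N).
Azimuth = atan2(E, N) = atan2(+0.01365, +0.02111) = 32.9° ≈ 033°.

033°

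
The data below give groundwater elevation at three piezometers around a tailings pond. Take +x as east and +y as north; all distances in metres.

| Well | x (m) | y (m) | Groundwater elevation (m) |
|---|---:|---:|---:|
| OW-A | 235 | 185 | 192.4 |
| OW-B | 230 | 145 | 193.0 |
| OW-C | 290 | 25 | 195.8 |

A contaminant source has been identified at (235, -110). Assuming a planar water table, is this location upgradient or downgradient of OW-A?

upgradient

Taking OW-A as reference: OW-B−OW-A = (-5, -40, +0.6); OW-C−OW-A = (55, -160, +3.4).
Determinant of the coordinate differences = (-5)·(-160) − 55·(-40) = 3000.
∂h/∂x = [(+0.6)·(-160) − (+3.4)·(-40)] / 3000 = +0.01333
∂h/∂y = [(-5)·(+3.4) − 55·(+0.6)] / 3000 = -0.01667
Head at (235, -110) = 192.4 + (+0.01333)·(0) + (-0.01667)·(-295) = 197.32 m.
That is higher than the 192.4 m at OW-A, so the point is upgradient.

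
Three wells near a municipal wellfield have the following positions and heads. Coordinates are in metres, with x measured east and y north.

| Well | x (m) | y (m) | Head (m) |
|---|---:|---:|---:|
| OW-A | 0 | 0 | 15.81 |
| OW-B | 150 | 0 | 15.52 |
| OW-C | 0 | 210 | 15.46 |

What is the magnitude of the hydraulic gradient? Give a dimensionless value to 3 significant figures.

0.00255

∂h/∂x = (15.52 − 15.81) / (150 − 0) = -0.001933
∂h/∂y = (15.46 − 15.81) / (210 − 0) = -0.001667
|∇h| = √(-0.001933² + -0.001667²) = 0.002553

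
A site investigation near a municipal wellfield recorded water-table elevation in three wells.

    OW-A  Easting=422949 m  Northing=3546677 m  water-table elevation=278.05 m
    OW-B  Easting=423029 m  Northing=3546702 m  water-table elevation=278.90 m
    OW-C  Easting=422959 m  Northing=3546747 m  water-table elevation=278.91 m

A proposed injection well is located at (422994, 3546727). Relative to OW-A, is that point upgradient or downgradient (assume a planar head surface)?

upgradient

With h = a·x + b·y + c and OW-A as origin, the differences give:
  80·a + 25·b = +0.85
  10·a + 70·b = +0.86
Eliminate b (×70 and ×25, subtract): 5350·a = 38.000 → a = ∂h/∂x = +0.007103
Back-substitute: b = ∂h/∂y = +0.01127.
Head at (422994, 3546727) = 278.05 + (+0.007103)·(45) + (+0.01127)·(50) = 278.93 m.
That is higher than the 278.05 m at OW-A, so the point is upgradient.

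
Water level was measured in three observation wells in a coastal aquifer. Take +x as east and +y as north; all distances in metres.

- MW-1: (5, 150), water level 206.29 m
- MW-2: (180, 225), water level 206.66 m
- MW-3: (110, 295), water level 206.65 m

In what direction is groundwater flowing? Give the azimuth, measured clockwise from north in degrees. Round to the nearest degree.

228°

Differences from MW-1: to MW-2 (Δx, Δy, Δh) = (175, 75, +0.37); to MW-3 = (105, 145, +0.36).
Determinant of the coordinate differences = 175·145 − 105·75 = 17500.
∂h/∂x = [(+0.37)·145 − (+0.36)·75] / 17500 = +0.001523
∂h/∂y = [175·(+0.36) − 105·(+0.37)] / 17500 = +0.001380
Flow direction (−∇h) has components (-0.001523 E, -0.001380 N).
Azimuth = atan2(E, N) = atan2(-0.001523, -0.001380) = 227.8° ≈ 228°.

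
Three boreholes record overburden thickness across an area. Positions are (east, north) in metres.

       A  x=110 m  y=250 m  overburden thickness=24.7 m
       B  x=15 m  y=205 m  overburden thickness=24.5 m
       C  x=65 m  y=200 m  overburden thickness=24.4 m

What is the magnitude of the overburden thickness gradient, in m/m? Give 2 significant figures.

With d = a·x + b·y + c and A as origin, the differences give:
  (-95)·a + (-45)·b = -0.2
  (-45)·a + (-50)·b = -0.3
Eliminate b (×(-50) and ×(-45), subtract): 2725·a = -3.50 → a = ∂d/∂x = -0.001284
Back-substitute: b = ∂d/∂y = +0.007156.
|∇f| = √(-0.001284² + 0.007156²) = 0.00727 m/m

0.0073 m/m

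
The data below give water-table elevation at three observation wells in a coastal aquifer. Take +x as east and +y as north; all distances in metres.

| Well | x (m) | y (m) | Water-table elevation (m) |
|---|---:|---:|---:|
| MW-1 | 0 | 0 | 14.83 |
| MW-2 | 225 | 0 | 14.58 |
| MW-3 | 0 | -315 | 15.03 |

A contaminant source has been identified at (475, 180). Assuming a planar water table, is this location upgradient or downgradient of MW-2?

downgradient

∂h/∂x = (14.58 − 14.83) / (225 − 0) = -0.001111
∂h/∂y = (15.03 − 14.83) / (-315 − 0) = -0.0006349
Head at (475, 180) = 14.83 + (-0.001111)·(475) + (-0.0006349)·(180) = 14.19 m.
That is lower than the 14.58 m at MW-2, so the point is downgradient.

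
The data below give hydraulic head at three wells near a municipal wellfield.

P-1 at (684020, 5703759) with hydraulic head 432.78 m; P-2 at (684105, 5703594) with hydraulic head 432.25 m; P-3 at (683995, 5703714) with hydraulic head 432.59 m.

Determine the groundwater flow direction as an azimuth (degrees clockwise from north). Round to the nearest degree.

194°

With h = a·x + b·y + c and P-1 as origin, the differences give:
  85·a + (-165)·b = -0.53
  (-25)·a + (-45)·b = -0.19
Eliminate b (×(-45) and ×(-165), subtract): -7950·a = -7.500 → a = ∂h/∂x = +0.0009434
Back-substitute: b = ∂h/∂y = +0.003698.
Flow direction (−∇h) has components (-0.0009434 E, -0.003698 N).
Azimuth = atan2(E, N) = atan2(-0.0009434, -0.003698) = 194.3° ≈ 194°.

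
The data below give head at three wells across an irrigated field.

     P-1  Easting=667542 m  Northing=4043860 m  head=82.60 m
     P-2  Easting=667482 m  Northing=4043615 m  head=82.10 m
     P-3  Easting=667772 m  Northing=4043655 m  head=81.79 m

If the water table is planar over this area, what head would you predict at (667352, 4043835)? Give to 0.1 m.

Taking P-1 as reference: P-2−P-1 = (-60, -245, -0.50); P-3−P-1 = (230, -205, -0.81).
Solve a·Δx + b·Δy = Δh: det = (-60)·(-205) − 230·(-245) = 68650.
∂h/∂x = [(-0.50)·(-205) − (-0.81)·(-245)] / 68650 = -0.001398
∂h/∂y = [(-60)·(-0.81) − 230·(-0.50)] / 68650 = +0.002383
h(667352, 4043835) = 82.60 + (-0.001398)·(-190) + (+0.002383)·(-25) = 82.60 +0.266 -0.060 = 82.806 m.

82.8 m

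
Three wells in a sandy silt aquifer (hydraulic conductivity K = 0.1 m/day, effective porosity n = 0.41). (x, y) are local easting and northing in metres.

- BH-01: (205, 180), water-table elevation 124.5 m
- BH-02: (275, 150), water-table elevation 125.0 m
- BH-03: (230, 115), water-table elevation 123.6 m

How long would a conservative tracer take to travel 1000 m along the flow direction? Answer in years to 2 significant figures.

440 years

With h = a·x + b·y + c and BH-01 as origin, the differences give:
  70·a + (-30)·b = +0.5
  25·a + (-65)·b = -0.9
Eliminate b (×(-65) and ×(-30), subtract): -3800·a = -59.50 → a = ∂h/∂x = +0.01566
Back-substitute: b = ∂h/∂y = +0.01987.
|∇h| = √(0.01566² + 0.01987²) = 0.0253
Seepage velocity v = K·i/n = 0.1 × 0.0253 / 0.41 = 0.006171 m/day.
t = 1000 / 0.006171 = 1.62e+05 days = 444 years.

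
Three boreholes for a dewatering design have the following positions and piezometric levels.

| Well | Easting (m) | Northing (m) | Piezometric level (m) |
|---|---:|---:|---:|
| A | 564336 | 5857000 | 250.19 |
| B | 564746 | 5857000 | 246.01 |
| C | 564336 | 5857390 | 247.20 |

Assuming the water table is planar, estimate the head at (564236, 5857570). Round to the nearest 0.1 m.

246.8 m

∂h/∂x = (246.01 − 250.19) / (564746 − 564336) = -0.01020
∂h/∂y = (247.20 − 250.19) / (5857390 − 5857000) = -0.007667
h(564236, 5857570) = 250.19 + (-0.01020)·(-100) + (-0.007667)·(570) = 250.19 +1.020 -4.370 = 246.840 m.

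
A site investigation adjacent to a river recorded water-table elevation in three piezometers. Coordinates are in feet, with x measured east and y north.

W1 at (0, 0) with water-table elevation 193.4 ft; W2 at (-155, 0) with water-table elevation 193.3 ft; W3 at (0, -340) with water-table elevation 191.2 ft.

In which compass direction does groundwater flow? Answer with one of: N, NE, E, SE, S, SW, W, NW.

∂h/∂x = (193.3 − 193.4) / (-155 − 0) = +0.0006452
∂h/∂y = (191.2 − 193.4) / (-340 − 0) = +0.006471
Flow = −∇h = (-0.0006452 east, -0.006471 north), which points south.

S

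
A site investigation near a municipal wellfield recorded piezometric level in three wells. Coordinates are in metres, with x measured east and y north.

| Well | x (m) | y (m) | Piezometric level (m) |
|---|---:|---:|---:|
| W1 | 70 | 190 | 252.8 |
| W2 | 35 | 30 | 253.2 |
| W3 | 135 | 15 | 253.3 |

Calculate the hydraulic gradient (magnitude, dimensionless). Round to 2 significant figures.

0.0027

Taking W1 as reference: W2−W1 = (-35, -160, +0.4); W3−W1 = (65, -175, +0.5).
Determinant of the coordinate differences = (-35)·(-175) − 65·(-160) = 16525.
∂h/∂x = [(+0.4)·(-175) − (+0.5)·(-160)] / 16525 = +0.0006051
∂h/∂y = [(-35)·(+0.5) − 65·(+0.4)] / 16525 = -0.002632
|∇h| = √(0.0006051² + -0.002632²) = 0.002701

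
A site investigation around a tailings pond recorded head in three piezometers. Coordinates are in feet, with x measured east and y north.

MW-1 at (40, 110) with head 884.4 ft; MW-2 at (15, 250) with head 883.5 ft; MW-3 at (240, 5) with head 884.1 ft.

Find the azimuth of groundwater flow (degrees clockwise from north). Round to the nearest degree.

036°

With h = a·x + b·y + c and MW-1 as origin, the differences give:
  (-25)·a + 140·b = -0.9
  200·a + (-105)·b = -0.3
Eliminate b (×(-105) and ×140, subtract): -25375·a = 136.50 → a = ∂h/∂x = -0.005379
Back-substitute: b = ∂h/∂y = -0.007389.
Flow direction (−∇h) has components (+0.005379 E, +0.007389 N).
Azimuth = atan2(E, N) = atan2(+0.005379, +0.007389) = 36.1° ≈ 036°.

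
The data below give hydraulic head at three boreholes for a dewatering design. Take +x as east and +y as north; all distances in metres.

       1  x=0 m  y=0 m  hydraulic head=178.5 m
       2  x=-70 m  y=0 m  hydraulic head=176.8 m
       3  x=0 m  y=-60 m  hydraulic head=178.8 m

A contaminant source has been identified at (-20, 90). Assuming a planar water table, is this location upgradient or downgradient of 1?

downgradient

∂h/∂x = (176.8 − 178.5) / (-70 − 0) = +0.02429
∂h/∂y = (178.8 − 178.5) / (-60 − 0) = -0.005000
Head at (-20, 90) = 178.5 + (+0.02429)·(-20) + (-0.005000)·(90) = 177.56 m.
That is lower than the 178.5 m at 1, so the point is downgradient.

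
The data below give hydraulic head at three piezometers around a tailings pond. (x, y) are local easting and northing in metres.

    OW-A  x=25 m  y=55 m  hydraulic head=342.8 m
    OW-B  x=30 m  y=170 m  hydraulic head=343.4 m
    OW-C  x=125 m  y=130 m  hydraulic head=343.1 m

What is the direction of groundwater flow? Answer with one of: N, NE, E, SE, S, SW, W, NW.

S

Taking OW-A as reference: OW-B−OW-A = (5, 115, +0.6); OW-C−OW-A = (100, 75, +0.3).
Determinant of the coordinate differences = 5·75 − 100·115 = -11125.
∂h/∂x = [(+0.6)·75 − (+0.3)·115] / -11125 = -0.0009438
∂h/∂y = [5·(+0.3) − 100·(+0.6)] / -11125 = +0.005258
Flow = −∇h = (+0.0009438 east, -0.005258 north), which points south.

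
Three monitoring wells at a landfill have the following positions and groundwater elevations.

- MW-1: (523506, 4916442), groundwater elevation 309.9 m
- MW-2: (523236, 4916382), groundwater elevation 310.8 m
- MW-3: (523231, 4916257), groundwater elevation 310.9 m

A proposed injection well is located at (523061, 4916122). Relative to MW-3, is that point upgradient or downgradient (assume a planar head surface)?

upgradient

Taking MW-1 as reference: MW-2−MW-1 = (-270, -60, +0.9); MW-3−MW-1 = (-275, -185, +1.0).
Solve a·Δx + b·Δy = Δh: det = (-270)·(-185) − (-275)·(-60) = 33450.
∂h/∂x = [(+0.9)·(-185) − (+1.0)·(-60)] / 33450 = -0.003184
∂h/∂y = [(-270)·(+1.0) − (-275)·(+0.9)] / 33450 = -0.0006726
Head at (523061, 4916122) = 309.9 + (-0.003184)·(-445) + (-0.0006726)·(-320) = 311.53 m.
That is higher than the 310.9 m at MW-3, so the point is upgradient.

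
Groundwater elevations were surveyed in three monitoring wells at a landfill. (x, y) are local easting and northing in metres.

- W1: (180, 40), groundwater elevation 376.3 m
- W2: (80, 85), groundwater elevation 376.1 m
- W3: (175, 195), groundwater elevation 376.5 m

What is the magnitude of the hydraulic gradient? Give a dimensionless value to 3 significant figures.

Taking W1 as reference: W2−W1 = (-100, 45, -0.2); W3−W1 = (-5, 155, +0.2).
Determinant of the coordinate differences = (-100)·155 − (-5)·45 = -15275.
∂h/∂x = [(-0.2)·155 − (+0.2)·45] / -15275 = +0.002619
∂h/∂y = [(-100)·(+0.2) − (-5)·(-0.2)] / -15275 = +0.001375
|∇h| = √(0.002619² + 0.001375²) = 0.002958

0.00296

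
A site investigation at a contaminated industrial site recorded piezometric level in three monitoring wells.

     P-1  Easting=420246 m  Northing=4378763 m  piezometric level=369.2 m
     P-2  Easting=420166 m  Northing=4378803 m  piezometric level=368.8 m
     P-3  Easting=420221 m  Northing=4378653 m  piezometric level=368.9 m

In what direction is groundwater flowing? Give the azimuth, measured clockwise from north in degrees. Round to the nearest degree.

Taking P-1 as reference: P-2−P-1 = (-80, 40, -0.4); P-3−P-1 = (-25, -110, -0.3).
Determinant of the coordinate differences = (-80)·(-110) − (-25)·40 = 9800.
∂h/∂x = [(-0.4)·(-110) − (-0.3)·40] / 9800 = +0.005714
∂h/∂y = [(-80)·(-0.3) − (-25)·(-0.4)] / 9800 = +0.001429
Flow direction (−∇h) has components (-0.005714 E, -0.001429 N).
Azimuth = atan2(E, N) = atan2(-0.005714, -0.001429) = 256.0° ≈ 256°.

256°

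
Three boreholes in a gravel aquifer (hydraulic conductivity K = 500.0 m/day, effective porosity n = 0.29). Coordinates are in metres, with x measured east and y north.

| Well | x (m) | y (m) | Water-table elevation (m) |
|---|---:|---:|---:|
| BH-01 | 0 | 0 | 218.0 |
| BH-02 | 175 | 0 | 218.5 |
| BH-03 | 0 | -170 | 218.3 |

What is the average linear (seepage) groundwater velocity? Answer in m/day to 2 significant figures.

5.8 m/day

∂h/∂x = (218.5 − 218.0) / (175 − 0) = +0.002857
∂h/∂y = (218.3 − 218.0) / (-170 − 0) = -0.001765
|∇h| = √(0.002857² + -0.001765²) = 0.003358
Seepage velocity v = K·i/n = 500.0 × 0.003358 / 0.29 = 5.79 m/day.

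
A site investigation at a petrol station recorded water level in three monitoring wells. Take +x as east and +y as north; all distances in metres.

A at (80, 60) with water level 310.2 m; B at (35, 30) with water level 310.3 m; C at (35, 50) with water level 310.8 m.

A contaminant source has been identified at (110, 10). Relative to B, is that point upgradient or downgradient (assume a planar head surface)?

downgradient

Differences from A: to B (Δx, Δy, Δh) = (-45, -30, +0.1); to C = (-45, -10, +0.6).
Determinant of the coordinate differences = (-45)·(-10) − (-45)·(-30) = -900.
∂h/∂x = [(+0.1)·(-10) − (+0.6)·(-30)] / -900 = -0.01889
∂h/∂y = [(-45)·(+0.6) − (-45)·(+0.1)] / -900 = +0.02500
Head at (110, 10) = 310.2 + (-0.01889)·(30) + (+0.02500)·(-50) = 308.38 m.
That is lower than the 310.3 m at B, so the point is downgradient.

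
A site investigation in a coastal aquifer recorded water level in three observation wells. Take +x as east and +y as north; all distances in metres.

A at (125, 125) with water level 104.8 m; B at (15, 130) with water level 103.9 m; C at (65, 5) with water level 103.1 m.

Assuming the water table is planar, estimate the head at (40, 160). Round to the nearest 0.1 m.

104.4 m

With h = a·x + b·y + c and A as origin, the differences give:
  (-110)·a + 5·b = -0.9
  (-60)·a + (-120)·b = -1.7
Eliminate b (×(-120) and ×5, subtract): 13500·a = 116.50 → a = ∂h/∂x = +0.008630
Back-substitute: b = ∂h/∂y = +0.009852.
h(40, 160) = 104.8 + (+0.008630)·(-85) + (+0.009852)·(35) = 104.8 -0.734 +0.345 = 104.411 m.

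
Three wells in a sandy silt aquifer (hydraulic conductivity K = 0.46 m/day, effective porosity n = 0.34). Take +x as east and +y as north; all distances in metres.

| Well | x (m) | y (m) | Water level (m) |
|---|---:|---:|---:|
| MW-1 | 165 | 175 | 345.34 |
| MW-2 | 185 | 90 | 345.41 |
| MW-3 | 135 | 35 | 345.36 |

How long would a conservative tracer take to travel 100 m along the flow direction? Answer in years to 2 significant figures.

Three-point gradient (reference MW-1): Δ to MW-2 = (20, -85, +0.07), Δ to MW-3 = (-30, -140, +0.02).
∂h/∂x = +0.001514, ∂h/∂y = -0.0004673 (det = -5350).
|∇h| = √(0.001514² + -0.0004673²) = 0.001584
Seepage velocity v = K·i/n = 0.46 × 0.001584 / 0.34 = 0.002143 m/day.
t = 100 / 0.002143 = 4.666e+04 days = 128 years.

130 years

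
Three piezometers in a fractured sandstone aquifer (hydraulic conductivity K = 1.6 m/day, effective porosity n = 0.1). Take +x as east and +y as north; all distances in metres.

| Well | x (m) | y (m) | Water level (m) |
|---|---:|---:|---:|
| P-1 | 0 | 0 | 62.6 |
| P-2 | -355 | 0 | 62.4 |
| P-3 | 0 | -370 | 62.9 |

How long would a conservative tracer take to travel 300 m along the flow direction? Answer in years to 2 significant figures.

52 years

∂h/∂x = (62.4 − 62.6) / (-355 − 0) = +0.0005634
∂h/∂y = (62.9 − 62.6) / (-370 − 0) = -0.0008108
|∇h| = √(0.0005634² + -0.0008108²) = 0.0009873
Seepage velocity v = K·i/n = 1.6 × 0.0009873 / 0.1 = 0.0158 m/day.
t = 300 / 0.0158 = 1.899e+04 days = 52 years.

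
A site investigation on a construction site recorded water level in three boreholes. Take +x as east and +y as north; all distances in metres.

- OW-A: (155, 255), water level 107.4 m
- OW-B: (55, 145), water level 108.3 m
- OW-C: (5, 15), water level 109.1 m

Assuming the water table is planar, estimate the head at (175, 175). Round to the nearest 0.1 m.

Taking OW-A as reference: OW-B−OW-A = (-100, -110, +0.9); OW-C−OW-A = (-150, -240, +1.7).
Determinant of the coordinate differences = (-100)·(-240) − (-150)·(-110) = 7500.
∂h/∂x = [(+0.9)·(-240) − (+1.7)·(-110)] / 7500 = -0.003867
∂h/∂y = [(-100)·(+1.7) − (-150)·(+0.9)] / 7500 = -0.004667
h(175, 175) = 107.4 + (-0.003867)·(20) + (-0.004667)·(-80) = 107.4 -0.077 +0.373 = 107.696 m.

107.7 m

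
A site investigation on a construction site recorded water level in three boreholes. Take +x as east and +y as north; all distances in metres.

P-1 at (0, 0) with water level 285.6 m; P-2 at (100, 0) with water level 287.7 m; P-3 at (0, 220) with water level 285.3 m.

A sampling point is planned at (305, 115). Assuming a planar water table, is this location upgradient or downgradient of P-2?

upgradient

∂h/∂x = (287.7 − 285.6) / (100 − 0) = +0.02100
∂h/∂y = (285.3 − 285.6) / (220 − 0) = -0.001364
Head at (305, 115) = 285.6 + (+0.02100)·(305) + (-0.001364)·(115) = 291.85 m.
That is higher than the 287.7 m at P-2, so the point is upgradient.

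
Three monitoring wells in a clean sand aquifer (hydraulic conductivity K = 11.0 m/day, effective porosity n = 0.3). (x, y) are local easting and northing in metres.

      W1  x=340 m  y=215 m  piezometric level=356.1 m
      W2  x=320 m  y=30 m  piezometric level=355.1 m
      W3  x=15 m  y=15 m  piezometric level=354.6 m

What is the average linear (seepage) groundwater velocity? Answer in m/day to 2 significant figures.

0.20 m/day

Differences from W1: to W2 (Δx, Δy, Δh) = (-20, -185, -1.0); to W3 = (-325, -200, -1.5).
Determinant of the coordinate differences = (-20)·(-200) − (-325)·(-185) = -56125.
∂h/∂x = [(-1.0)·(-200) − (-1.5)·(-185)] / -56125 = +0.001381
∂h/∂y = [(-20)·(-1.5) − (-325)·(-1.0)] / -56125 = +0.005256
|∇h| = √(0.001381² + 0.005256²) = 0.005434
Seepage velocity v = K·i/n = 11.0 × 0.005434 / 0.3 = 0.1992 m/day.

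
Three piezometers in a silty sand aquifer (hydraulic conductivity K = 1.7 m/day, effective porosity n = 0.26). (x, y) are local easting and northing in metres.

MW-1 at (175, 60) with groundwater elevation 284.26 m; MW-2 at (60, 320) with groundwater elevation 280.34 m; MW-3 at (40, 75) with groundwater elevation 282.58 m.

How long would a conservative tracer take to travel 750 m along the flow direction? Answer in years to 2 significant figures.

Differences from MW-1: to MW-2 (Δx, Δy, Δh) = (-115, 260, -3.92); to MW-3 = (-135, 15, -1.68).
Determinant of the coordinate differences = (-115)·15 − (-135)·260 = 33375.
∂h/∂x = [(-3.92)·15 − (-1.68)·260] / 33375 = +0.01133
∂h/∂y = [(-115)·(-1.68) − (-135)·(-3.92)] / 33375 = -0.01007
|∇h| = √(0.01133² + -0.01007²) = 0.01516
Seepage velocity v = K·i/n = 1.7 × 0.01516 / 0.26 = 0.09912 m/day.
t = 750 / 0.09912 = 7567 days = 20.7 years.

21 years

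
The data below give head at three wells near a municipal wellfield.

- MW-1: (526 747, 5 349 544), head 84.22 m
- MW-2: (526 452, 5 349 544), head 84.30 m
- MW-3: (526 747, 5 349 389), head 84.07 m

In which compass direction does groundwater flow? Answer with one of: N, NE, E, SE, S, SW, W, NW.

∂h/∂x = (84.30 − 84.22) / (526452 − 526747) = -0.0002712
∂h/∂y = (84.07 − 84.22) / (5349389 − 5349544) = +0.0009677
Flow = −∇h = (+0.0002712 east, -0.0009677 north), which points south.

S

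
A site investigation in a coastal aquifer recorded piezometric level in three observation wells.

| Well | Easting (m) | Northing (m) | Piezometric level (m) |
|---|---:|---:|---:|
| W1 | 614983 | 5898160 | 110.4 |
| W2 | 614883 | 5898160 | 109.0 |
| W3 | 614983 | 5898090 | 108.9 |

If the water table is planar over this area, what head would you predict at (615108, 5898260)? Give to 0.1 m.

114.3 m

∂h/∂x = (109.0 − 110.4) / (614883 − 614983) = +0.01400
∂h/∂y = (108.9 − 110.4) / (5898090 − 5898160) = +0.02143
h(615108, 5898260) = 110.4 + (+0.01400)·(125) + (+0.02143)·(100) = 110.4 +1.750 +2.143 = 114.293 m.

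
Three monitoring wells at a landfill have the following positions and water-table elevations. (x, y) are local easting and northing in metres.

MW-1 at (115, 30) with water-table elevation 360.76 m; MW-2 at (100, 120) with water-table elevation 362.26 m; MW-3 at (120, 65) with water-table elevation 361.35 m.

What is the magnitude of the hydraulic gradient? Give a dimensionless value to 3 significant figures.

With h = a·x + b·y + c and MW-1 as origin, the differences give:
  (-15)·a + 90·b = +1.50
  5·a + 35·b = +0.59
Eliminate b (×35 and ×90, subtract): -975·a = -0.600 → a = ∂h/∂x = +0.0006154
Back-substitute: b = ∂h/∂y = +0.01677.
|∇h| = √(0.0006154² + 0.01677²) = 0.01678

0.0168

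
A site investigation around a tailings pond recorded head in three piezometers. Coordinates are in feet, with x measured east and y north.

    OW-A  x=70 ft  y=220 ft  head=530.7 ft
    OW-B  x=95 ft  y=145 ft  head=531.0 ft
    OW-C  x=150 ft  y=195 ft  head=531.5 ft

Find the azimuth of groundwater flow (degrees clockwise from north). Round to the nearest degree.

With h = a·x + b·y + c and OW-A as origin, the differences give:
  25·a + (-75)·b = +0.3
  80·a + (-25)·b = +0.8
Eliminate b (×(-25) and ×(-75), subtract): 5375·a = 52.50 → a = ∂h/∂x = +0.009767
Back-substitute: b = ∂h/∂y = -0.0007442.
Flow direction (−∇h) has components (-0.009767 E, +0.0007442 N).
Azimuth = atan2(E, N) = atan2(-0.009767, +0.0007442) = 274.4° ≈ 274°.

274°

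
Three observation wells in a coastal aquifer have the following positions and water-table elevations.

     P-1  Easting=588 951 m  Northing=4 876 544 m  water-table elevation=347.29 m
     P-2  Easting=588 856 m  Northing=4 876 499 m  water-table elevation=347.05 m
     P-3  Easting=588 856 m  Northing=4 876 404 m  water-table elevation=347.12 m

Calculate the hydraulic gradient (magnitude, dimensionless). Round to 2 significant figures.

Taking P-1 as reference: P-2−P-1 = (-95, -45, -0.24); P-3−P-1 = (-95, -140, -0.17).
Solve a·Δx + b·Δy = Δh: det = (-95)·(-140) − (-95)·(-45) = 9025.
∂h/∂x = [(-0.24)·(-140) − (-0.17)·(-45)] / 9025 = +0.002875
∂h/∂y = [(-95)·(-0.17) − (-95)·(-0.24)] / 9025 = -0.0007368
|∇h| = √(0.002875² + -0.0007368²) = 0.002968

0.0030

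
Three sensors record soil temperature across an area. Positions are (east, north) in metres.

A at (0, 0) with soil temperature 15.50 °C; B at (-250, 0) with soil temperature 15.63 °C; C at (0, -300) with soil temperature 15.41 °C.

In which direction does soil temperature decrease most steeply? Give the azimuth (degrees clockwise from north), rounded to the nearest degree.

120°

∂T/∂x = (15.63 − 15.50) / (-250 − 0) = -0.0005200
∂T/∂y = (15.41 − 15.50) / (-300 − 0) = +0.0003000
Steepest decrease is along −∇f: components (+0.0005200 E, -0.0003000 N).
Azimuth = atan2(+0.0005200, -0.0003000) = 120.0° ≈ 120°.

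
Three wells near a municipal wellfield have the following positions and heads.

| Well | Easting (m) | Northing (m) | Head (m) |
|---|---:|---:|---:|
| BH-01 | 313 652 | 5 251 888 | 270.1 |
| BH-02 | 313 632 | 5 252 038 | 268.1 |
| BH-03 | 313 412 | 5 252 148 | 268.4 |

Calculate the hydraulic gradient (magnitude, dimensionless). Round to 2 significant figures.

Three-point gradient (reference BH-01): Δ to BH-02 = (-20, 150, -2.0), Δ to BH-03 = (-240, 260, -1.7).
∂h/∂x = -0.008604, ∂h/∂y = -0.01448 (det = 30800).
|∇h| = √(-0.008604² + -0.01448²) = 0.01684

0.017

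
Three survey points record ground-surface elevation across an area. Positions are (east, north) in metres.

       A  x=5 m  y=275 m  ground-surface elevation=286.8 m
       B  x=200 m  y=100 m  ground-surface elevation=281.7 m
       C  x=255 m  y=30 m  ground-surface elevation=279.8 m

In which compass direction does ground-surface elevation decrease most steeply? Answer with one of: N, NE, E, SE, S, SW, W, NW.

Differences from A: to B (Δx, Δy, Δh) = (195, -175, -5.1); to C = (250, -245, -7.0).
Solve a·Δx + b·Δy = Δz: det = 195·(-245) − 250·(-175) = -4025.
∂z/∂x = [(-5.1)·(-245) − (-7.0)·(-175)] / -4025 = -0.006087
∂z/∂y = [195·(-7.0) − 250·(-5.1)] / -4025 = +0.02236
Steepest decrease is along −∇f = (+0.006087 E, -0.02236 N) → south.

S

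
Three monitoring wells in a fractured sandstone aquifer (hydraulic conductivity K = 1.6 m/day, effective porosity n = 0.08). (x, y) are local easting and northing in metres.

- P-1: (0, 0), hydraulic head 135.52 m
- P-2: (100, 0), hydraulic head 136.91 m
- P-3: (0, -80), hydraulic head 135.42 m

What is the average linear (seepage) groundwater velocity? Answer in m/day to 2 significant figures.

∂h/∂x = (136.91 − 135.52) / (100 − 0) = +0.01390
∂h/∂y = (135.42 − 135.52) / (-80 − 0) = +0.001250
|∇h| = √(0.01390² + 0.001250²) = 0.01396
Seepage velocity v = K·i/n = 1.6 × 0.01396 / 0.08 = 0.2792 m/day.

0.28 m/day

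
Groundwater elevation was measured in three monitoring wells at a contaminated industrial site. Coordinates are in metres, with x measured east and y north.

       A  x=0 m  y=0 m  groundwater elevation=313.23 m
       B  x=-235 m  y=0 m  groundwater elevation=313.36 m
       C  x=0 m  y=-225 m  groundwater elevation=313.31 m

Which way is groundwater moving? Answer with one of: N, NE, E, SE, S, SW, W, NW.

∂h/∂x = (313.36 − 313.23) / (-235 − 0) = -0.0005532
∂h/∂y = (313.31 − 313.23) / (-225 − 0) = -0.0003556
Flow = −∇h = (+0.0005532 east, +0.0003556 north), which points northeast.

NE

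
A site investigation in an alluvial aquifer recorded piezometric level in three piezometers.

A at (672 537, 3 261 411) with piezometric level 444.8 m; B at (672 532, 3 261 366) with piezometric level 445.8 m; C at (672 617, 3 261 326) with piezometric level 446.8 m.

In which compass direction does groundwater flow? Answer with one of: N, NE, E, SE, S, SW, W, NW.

Three-point gradient (reference A): Δ to B = (-5, -45, +1.0), Δ to C = (80, -85, +2.0).
∂h/∂x = +0.001242, ∂h/∂y = -0.02236 (det = 4025).
Flow = −∇h = (-0.001242 east, +0.02236 north), which points north.

N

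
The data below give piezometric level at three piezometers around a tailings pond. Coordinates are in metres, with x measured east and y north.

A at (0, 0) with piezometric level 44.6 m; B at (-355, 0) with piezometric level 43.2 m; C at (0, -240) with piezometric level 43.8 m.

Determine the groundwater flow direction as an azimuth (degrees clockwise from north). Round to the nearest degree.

∂h/∂x = (43.2 − 44.6) / (-355 − 0) = +0.003944
∂h/∂y = (43.8 − 44.6) / (-240 − 0) = +0.003333
Flow direction (−∇h) has components (-0.003944 E, -0.003333 N).
Azimuth = atan2(E, N) = atan2(-0.003944, -0.003333) = 229.8° ≈ 230°.

230°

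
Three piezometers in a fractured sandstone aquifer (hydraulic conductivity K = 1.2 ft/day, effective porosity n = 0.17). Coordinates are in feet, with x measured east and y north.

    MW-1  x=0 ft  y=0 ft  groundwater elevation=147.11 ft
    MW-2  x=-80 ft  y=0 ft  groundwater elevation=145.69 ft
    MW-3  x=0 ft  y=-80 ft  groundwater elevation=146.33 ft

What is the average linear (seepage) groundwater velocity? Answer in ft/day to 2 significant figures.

∂h/∂x = (145.69 − 147.11) / (-80 − 0) = +0.01775
∂h/∂y = (146.33 − 147.11) / (-80 − 0) = +0.009750
|∇h| = √(0.01775² + 0.009750²) = 0.02025
Seepage velocity v = K·i/n = 1.2 × 0.02025 / 0.17 = 0.1429 ft/day.

0.14 ft/day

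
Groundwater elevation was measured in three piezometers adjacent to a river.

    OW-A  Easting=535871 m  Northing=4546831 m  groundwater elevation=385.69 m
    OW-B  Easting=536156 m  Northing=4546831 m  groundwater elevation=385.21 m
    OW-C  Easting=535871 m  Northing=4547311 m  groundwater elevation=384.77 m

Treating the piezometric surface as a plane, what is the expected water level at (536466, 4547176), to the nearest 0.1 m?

∂h/∂x = (385.21 − 385.69) / (536156 − 535871) = -0.001684
∂h/∂y = (384.77 − 385.69) / (4547311 − 4546831) = -0.001917
h(536466, 4547176) = 385.69 + (-0.001684)·(595) + (-0.001917)·(345) = 385.69 -1.002 -0.661 = 384.027 m.

384.0 m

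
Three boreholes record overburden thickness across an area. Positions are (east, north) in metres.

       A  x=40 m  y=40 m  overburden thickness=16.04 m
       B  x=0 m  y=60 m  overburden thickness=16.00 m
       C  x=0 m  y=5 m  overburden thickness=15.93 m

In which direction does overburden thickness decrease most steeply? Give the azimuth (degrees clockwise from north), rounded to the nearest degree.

With d = a·x + b·y + c and A as origin, the differences give:
  (-40)·a + 20·b = -0.04
  (-40)·a + (-35)·b = -0.11
Eliminate b (×(-35) and ×20, subtract): 2200·a = 3.600 → a = ∂d/∂x = +0.001636
Back-substitute: b = ∂d/∂y = +0.001273.
Steepest decrease is along −∇f: components (-0.001636 E, -0.001273 N).
Azimuth = atan2(-0.001636, -0.001273) = 232.1° ≈ 232°.

232°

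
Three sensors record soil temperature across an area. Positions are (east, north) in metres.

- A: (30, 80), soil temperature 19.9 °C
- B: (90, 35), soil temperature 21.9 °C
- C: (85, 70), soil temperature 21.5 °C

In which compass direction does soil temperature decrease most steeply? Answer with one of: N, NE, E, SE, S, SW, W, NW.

With T = a·x + b·y + c and A as origin, the differences give:
  60·a + (-45)·b = +2.0
  55·a + (-10)·b = +1.6
Eliminate b (×(-10) and ×(-45), subtract): 1875·a = 52.00 → a = ∂T/∂x = +0.02773
Back-substitute: b = ∂T/∂y = -0.007467.
Steepest decrease is along −∇f = (-0.02773 E, +0.007467 N) → west.

W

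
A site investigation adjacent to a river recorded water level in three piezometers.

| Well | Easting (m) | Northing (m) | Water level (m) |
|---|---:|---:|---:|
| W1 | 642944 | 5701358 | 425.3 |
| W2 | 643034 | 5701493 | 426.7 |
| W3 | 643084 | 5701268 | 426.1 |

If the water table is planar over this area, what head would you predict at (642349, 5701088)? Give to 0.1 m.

418.9 m

Taking W1 as reference: W2−W1 = (90, 135, +1.4); W3−W1 = (140, -90, +0.8).
Determinant of the coordinate differences = 90·(-90) − 140·135 = -27000.
∂h/∂x = [(+1.4)·(-90) − (+0.8)·135] / -27000 = +0.008667
∂h/∂y = [90·(+0.8) − 140·(+1.4)] / -27000 = +0.004593
h(642349, 5701088) = 425.3 + (+0.008667)·(-595) + (+0.004593)·(-270) = 425.3 -5.157 -1.240 = 418.903 m.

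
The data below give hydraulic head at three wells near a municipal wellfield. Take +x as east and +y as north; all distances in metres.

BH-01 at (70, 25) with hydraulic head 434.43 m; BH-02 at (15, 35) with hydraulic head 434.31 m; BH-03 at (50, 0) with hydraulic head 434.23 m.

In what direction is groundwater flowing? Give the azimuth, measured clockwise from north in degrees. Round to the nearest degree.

Differences from BH-01: to BH-02 (Δx, Δy, Δh) = (-55, 10, -0.12); to BH-03 = (-20, -25, -0.20).
Determinant of the coordinate differences = (-55)·(-25) − (-20)·10 = 1575.
∂h/∂x = [(-0.12)·(-25) − (-0.20)·10] / 1575 = +0.003175
∂h/∂y = [(-55)·(-0.20) − (-20)·(-0.12)] / 1575 = +0.005460
Flow direction (−∇h) has components (-0.003175 E, -0.005460 N).
Azimuth = atan2(E, N) = atan2(-0.003175, -0.005460) = 210.2° ≈ 210°.

210°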